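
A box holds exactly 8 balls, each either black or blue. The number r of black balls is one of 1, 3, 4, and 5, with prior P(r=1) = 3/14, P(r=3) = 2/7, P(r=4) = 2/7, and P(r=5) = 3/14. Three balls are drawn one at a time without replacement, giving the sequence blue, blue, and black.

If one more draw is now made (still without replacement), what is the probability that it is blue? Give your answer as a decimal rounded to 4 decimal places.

0.5630

Compute the likelihood of the observed sequence for each case: P(data | r = 1) = (7/8)(6/7)(1/6) = 1/8; P(data | r = 3) = (5/8)(4/7)(3/6) = 5/28; P(data | r = 4) = (4/8)(3/7)(4/6) = 1/7; P(data | r = 5) = (3/8)(2/7)(5/6) = 5/56.
Weighting by the prior gives 3/14 · 1/8 = 3/112, 2/7 · 5/28 = 5/98, 2/7 · 1/7 = 2/49, 3/14 · 5/56 = 15/784; these sum to 27/196.
The posterior is then P(r = 1 | data) = 7/36, P(r = 3 | data) = 10/27, P(r = 4 | data) = 8/27, P(r = 5 | data) = 5/36.
Averaging over the posterior, P(blue next | data) = (1)(7/36) + (3/5)(10/27) + (2/5)(8/27) + (1/5)(5/36) = 76/135.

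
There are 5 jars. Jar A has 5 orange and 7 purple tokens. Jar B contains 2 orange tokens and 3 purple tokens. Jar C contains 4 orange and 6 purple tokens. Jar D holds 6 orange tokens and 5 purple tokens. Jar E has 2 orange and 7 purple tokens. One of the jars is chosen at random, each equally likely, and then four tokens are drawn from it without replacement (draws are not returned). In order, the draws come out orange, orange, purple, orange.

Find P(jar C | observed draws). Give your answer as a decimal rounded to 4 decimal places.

0.2045

For each hypothesis, P(data | H) works out to: P(data | jar A) = (5/12)(4/11)(7/10)(3/9) = 0.035354; P(data | jar B) = (2/5)(1/4)(3/3)(0/2) = 0; P(data | jar C) = (4/10)(3/9)(6/8)(2/7) = 0.028571; P(data | jar D) = (6/11)(5/10)(5/9)(4/8) = 0.075758; P(data | jar E) = (2/9)(1/8)(7/7)(0/6) = 0.
The prior-weighted likelihoods are 1/5 · 0.035354 = 0.0070707, 1/5 · 0 = 0, 1/5 · 0.028571 = 0.0057143, 1/5 · 0.075758 = 0.015152, 1/5 · 0 = 0; summing to 0.027937.
Hence P(jar C | data) = (0.0057143) / (0.027937) = 0.20455.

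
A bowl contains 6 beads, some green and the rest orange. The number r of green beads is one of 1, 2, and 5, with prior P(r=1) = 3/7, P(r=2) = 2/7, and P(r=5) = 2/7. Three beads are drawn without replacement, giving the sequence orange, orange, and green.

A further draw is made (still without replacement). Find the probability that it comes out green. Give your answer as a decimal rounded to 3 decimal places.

The likelihood of the observed sequence under each hypothesis: P(data | r = 1) = (5/6)(4/5)(1/4) = 1/6; P(data | r = 2) = (4/6)(3/5)(2/4) = 1/5; P(data | r = 5) = (1/6)(0/5) = 0.
The prior-weighted likelihoods are 3/7 · 1/6 = 1/14, 2/7 · 1/5 = 2/35, 2/7 · 0 = 0; these sum to 9/70.
The posterior is then P(r = 1 | data) = 5/9, P(r = 2 | data) = 4/9, P(r = 5 | data) = 0.
So P(green next | data) = Σ P(green next | H) P(H | data) = (0)(5/9) + (1/3)(4/9) = 4/27.

0.148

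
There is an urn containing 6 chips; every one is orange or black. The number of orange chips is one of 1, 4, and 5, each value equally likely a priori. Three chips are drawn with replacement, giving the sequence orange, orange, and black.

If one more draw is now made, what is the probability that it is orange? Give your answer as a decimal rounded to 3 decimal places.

0.694

Under each hypothesis, the probability of the observed sequence is: P(data | r = 1) = (1/6)(1/6)(5/6) = 5/216; P(data | r = 4) = (4/6)(4/6)(2/6) = 4/27; P(data | r = 5) = (5/6)(5/6)(1/6) = 25/216.
The prior-weighted likelihoods are 1/3 · 5/216 = 5/648, 1/3 · 4/27 = 4/81, 1/3 · 25/216 = 25/648; these sum to 31/324.
Normalising, the posterior is P(r = 1 | data) = 5/62, P(r = 4 | data) = 16/31, P(r = 5 | data) = 25/62.
The predictive probability is P(orange next | data) = (1/6)(5/62) + (2/3)(16/31) + (5/6)(25/62) = 43/62.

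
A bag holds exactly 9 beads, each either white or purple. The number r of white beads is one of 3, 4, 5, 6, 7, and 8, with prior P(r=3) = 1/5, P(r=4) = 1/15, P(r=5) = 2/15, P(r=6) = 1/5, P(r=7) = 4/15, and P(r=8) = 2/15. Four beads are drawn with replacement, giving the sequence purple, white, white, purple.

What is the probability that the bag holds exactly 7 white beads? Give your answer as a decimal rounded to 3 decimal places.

0.193

The likelihood of the observed sequence under each hypothesis: P(data | r = 3) = (6/9)(3/9)(3/9)(6/9) = 0.049383; P(data | r = 4) = (5/9)(4/9)(4/9)(5/9) = 0.060966; P(data | r = 5) = (4/9)(5/9)(5/9)(4/9) = 0.060966; P(data | r = 6) = (3/9)(6/9)(6/9)(3/9) = 0.049383; P(data | r = 7) = (2/9)(7/9)(7/9)(2/9) = 0.029873; P(data | r = 8) = (1/9)(8/9)(8/9)(1/9) = 0.0097546.
Multiplying each by its prior: 1/5 · 0.049383 = 0.0098765, 1/15 · 0.060966 = 0.0040644, 2/15 · 0.060966 = 0.0081288, 1/5 · 0.049383 = 0.0098765, 4/15 · 0.029873 = 0.0079663, 2/15 · 0.0097546 = 0.0013006; with total 0.041213.
Hence P(r = 7 | data) = (0.0079663) / (0.041213) = 0.19329.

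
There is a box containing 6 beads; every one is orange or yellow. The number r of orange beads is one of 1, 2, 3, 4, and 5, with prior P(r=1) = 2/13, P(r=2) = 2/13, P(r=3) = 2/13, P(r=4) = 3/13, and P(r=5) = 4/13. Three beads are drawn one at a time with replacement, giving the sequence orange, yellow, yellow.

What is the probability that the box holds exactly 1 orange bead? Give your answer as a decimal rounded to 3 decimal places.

0.212

The likelihood of the observed sequence under each hypothesis: P(data | r = 1) = (1/6)(5/6)(5/6) = 0.11574; P(data | r = 2) = (2/6)(4/6)(4/6) = 0.14815; P(data | r = 3) = (3/6)(3/6)(3/6) = 0.125; P(data | r = 4) = (4/6)(2/6)(2/6) = 0.074074; P(data | r = 5) = (5/6)(1/6)(1/6) = 0.023148.
The prior-weighted likelihoods are 2/13 · 0.11574 = 0.017806, 2/13 · 0.14815 = 0.022792, 2/13 · 0.125 = 0.019231, 3/13 · 0.074074 = 0.017094, 4/13 · 0.023148 = 0.0071225; summing to 0.084046.
Hence P(r = 1 | data) = (0.017806) / (0.084046) = 0.21186.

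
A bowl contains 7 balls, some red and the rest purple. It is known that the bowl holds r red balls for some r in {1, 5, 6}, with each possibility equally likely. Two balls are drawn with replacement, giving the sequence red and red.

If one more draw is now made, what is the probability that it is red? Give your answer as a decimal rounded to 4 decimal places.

Compute the likelihood of the observed sequence for each case: P(data | r = 1) = (1/7)(1/7) = 1/49; P(data | r = 5) = (5/7)(5/7) = 25/49; P(data | r = 6) = (6/7)(6/7) = 36/49.
The prior-weighted likelihoods are 1/3 · 1/49 = 1/147, 1/3 · 25/49 = 25/147, 1/3 · 36/49 = 12/49; these sum to 62/147.
The posterior is then P(r = 1 | data) = 1/62, P(r = 5 | data) = 25/62, P(r = 6 | data) = 18/31.
Averaging over the posterior, P(red next | data) = (1/7)(1/62) + (5/7)(25/62) + (6/7)(18/31) = 171/217.

0.7880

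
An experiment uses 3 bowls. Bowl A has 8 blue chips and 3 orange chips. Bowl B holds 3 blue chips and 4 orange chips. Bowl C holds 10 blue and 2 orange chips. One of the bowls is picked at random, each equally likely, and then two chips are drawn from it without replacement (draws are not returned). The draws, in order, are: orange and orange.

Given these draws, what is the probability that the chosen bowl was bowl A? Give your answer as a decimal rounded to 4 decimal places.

Compute the likelihood of the observed sequence for each case: P(data | bowl A) = (3/11)(2/10) = 0.054545; P(data | bowl B) = (4/7)(3/6) = 0.28571; P(data | bowl C) = (2/12)(1/11) = 0.015152.
Weighting by the prior gives 1/3 · 0.054545 = 0.018182, 1/3 · 0.28571 = 0.095238, 1/3 · 0.015152 = 0.0050505; with total 0.11847.
Hence P(bowl A | data) = (0.018182) / (0.11847) = 0.15347.

0.1535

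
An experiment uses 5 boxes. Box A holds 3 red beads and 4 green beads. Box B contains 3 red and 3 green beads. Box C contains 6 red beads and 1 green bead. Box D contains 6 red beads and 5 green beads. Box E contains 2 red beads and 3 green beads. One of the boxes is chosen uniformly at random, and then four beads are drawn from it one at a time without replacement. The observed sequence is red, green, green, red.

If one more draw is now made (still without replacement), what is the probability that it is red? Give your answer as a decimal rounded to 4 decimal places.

The likelihood of the observed sequence under each hypothesis: P(data | box A) = (3/7)(4/6)(3/5)(2/4) = 0.085714; P(data | box B) = (3/6)(3/5)(2/4)(2/3) = 0.1; P(data | box C) = (6/7)(1/6)(0/5) = 0; P(data | box D) = (6/11)(5/10)(4/9)(5/8) = 0.075758; P(data | box E) = (2/5)(3/4)(2/3)(1/2) = 0.1.
The prior-weighted likelihoods are 1/5 · 0.085714 = 0.017143, 1/5 · 0.1 = 0.02, 1/5 · 0 = 0, 1/5 · 0.075758 = 0.015152, 1/5 · 0.1 = 0.02; with total 0.072294.
The posterior is then P(box A | data) = 0.23713, P(box B | data) = 0.27665, P(box C | data) = 0, P(box D | data) = 0.20958, P(box E | data) = 0.27665.
The predictive probability is P(red next | data) = (1/3)(0.23713) + (1/2)(0.27665) + (4/7)(0.20958) + (0)(0.27665) = 0.33713.

0.3371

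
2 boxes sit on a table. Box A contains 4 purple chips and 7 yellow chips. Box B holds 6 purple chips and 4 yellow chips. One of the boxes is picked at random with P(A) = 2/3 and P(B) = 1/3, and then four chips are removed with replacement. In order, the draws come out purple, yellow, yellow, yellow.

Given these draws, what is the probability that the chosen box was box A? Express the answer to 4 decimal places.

Under each hypothesis, the probability of the observed sequence is: P(data | box A) = (4/11)(7/11)(7/11)(7/11) = 0.093709; P(data | box B) = (6/10)(4/10)(4/10)(4/10) = 0.0384.
Weighting by the prior gives 2/3 · 0.093709 = 0.062473, 1/3 · 0.0384 = 0.0128; these sum to 0.075273.
Therefore the posterior P(box A | data) = (0.062473) / (0.075273) = 0.82995.

0.8300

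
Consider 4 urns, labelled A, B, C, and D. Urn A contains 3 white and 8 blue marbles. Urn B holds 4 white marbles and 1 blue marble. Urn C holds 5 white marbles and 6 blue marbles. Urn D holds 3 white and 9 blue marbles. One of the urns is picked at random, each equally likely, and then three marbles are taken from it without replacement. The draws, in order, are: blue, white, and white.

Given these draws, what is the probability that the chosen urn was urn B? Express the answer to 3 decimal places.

Under each hypothesis, the probability of the observed sequence is: P(data | urn A) = (8/11)(3/10)(2/9) = 0.048485; P(data | urn B) = (1/5)(4/4)(3/3) = 0.2; P(data | urn C) = (6/11)(5/10)(4/9) = 0.12121; P(data | urn D) = (9/12)(3/11)(2/10) = 0.040909.
The prior-weighted likelihoods are 1/4 · 0.048485 = 0.012121, 1/4 · 0.2 = 0.05, 1/4 · 0.12121 = 0.030303, 1/4 · 0.040909 = 0.010227; summing to 0.10265.
So P(urn B | data) = (0.05) / (0.10265) = 0.48708.

0.487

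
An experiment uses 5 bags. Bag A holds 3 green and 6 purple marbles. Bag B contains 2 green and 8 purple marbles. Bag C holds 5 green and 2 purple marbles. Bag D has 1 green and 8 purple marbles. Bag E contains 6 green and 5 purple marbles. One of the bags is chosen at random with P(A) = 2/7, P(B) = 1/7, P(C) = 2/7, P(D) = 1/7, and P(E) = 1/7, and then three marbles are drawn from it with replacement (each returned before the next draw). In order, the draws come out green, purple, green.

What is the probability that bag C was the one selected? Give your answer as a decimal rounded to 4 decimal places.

Compute the likelihood of the observed sequence for each case: P(data | bag A) = (3/9)(6/9)(3/9) = 0.074074; P(data | bag B) = (2/10)(8/10)(2/10) = 0.032; P(data | bag C) = (5/7)(2/7)(5/7) = 0.14577; P(data | bag D) = (1/9)(8/9)(1/9) = 0.010974; P(data | bag E) = (6/11)(5/11)(6/11) = 0.13524.
Weighting by the prior gives 2/7 · 0.074074 = 0.021164, 1/7 · 0.032 = 0.0045714, 2/7 · 0.14577 = 0.041649, 1/7 · 0.010974 = 0.0015677, 1/7 · 0.13524 = 0.01932; summing to 0.088272.
Therefore the posterior P(bag C | data) = (0.041649) / (0.088272) = 0.47183.

0.4718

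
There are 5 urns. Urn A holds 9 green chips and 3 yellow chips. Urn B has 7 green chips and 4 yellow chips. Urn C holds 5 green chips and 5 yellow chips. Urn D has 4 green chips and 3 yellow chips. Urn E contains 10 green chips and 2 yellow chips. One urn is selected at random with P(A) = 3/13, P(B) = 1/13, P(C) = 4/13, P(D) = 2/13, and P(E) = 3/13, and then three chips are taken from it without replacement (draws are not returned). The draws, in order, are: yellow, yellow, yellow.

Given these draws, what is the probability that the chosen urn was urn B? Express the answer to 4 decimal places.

0.0566

For each hypothesis, P(data | H) works out to: P(data | urn A) = (3/12)(2/11)(1/10) = 0.0045455; P(data | urn B) = (4/11)(3/10)(2/9) = 0.024242; P(data | urn C) = (5/10)(4/9)(3/8) = 0.083333; P(data | urn D) = (3/7)(2/6)(1/5) = 0.028571; P(data | urn E) = (2/12)(1/11)(0/10) = 0.
The prior-weighted likelihoods are 3/13 · 0.0045455 = 0.001049, 1/13 · 0.024242 = 0.0018648, 4/13 · 0.083333 = 0.025641, 2/13 · 0.028571 = 0.0043956, 3/13 · 0 = 0; with total 0.03295.
Therefore the posterior P(urn B | data) = (0.0018648) / (0.03295) = 0.056594.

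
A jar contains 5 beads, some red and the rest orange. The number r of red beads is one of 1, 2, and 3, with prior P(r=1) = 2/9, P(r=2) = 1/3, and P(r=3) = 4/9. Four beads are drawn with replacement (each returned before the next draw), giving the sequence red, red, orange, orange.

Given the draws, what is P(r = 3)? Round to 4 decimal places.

0.5070

The likelihood of the observed sequence under each hypothesis: P(data | r = 1) = (1/5)(1/5)(4/5)(4/5) = 0.0256; P(data | r = 2) = (2/5)(2/5)(3/5)(3/5) = 0.0576; P(data | r = 3) = (3/5)(3/5)(2/5)(2/5) = 0.0576.
Multiplying each by its prior: 2/9 · 0.0256 = 0.0056889, 1/3 · 0.0576 = 0.0192, 4/9 · 0.0576 = 0.0256; summing to 0.050489.
Therefore the posterior P(r = 3 | data) = (0.0256) / (0.050489) = 0.50704.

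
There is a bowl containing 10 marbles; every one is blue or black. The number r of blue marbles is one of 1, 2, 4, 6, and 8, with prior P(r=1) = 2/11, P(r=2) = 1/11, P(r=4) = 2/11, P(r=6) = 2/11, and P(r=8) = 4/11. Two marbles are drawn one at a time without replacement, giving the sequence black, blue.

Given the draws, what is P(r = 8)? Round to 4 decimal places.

The likelihood of the observed sequence under each hypothesis: P(data | r = 1) = (9/10)(1/9) = 1/10; P(data | r = 2) = (8/10)(2/9) = 8/45; P(data | r = 4) = (6/10)(4/9) = 4/15; P(data | r = 6) = (4/10)(6/9) = 4/15; P(data | r = 8) = (2/10)(8/9) = 8/45.
The prior-weighted likelihoods are 2/11 · 1/10 = 1/55, 1/11 · 8/45 = 8/495, 2/11 · 4/15 = 8/165, 2/11 · 4/15 = 8/165, 4/11 · 8/45 = 32/495; with total 97/495.
By Bayes' rule, P(r = 8 | data) = (32/495) / (97/495) = 32/97.

0.3299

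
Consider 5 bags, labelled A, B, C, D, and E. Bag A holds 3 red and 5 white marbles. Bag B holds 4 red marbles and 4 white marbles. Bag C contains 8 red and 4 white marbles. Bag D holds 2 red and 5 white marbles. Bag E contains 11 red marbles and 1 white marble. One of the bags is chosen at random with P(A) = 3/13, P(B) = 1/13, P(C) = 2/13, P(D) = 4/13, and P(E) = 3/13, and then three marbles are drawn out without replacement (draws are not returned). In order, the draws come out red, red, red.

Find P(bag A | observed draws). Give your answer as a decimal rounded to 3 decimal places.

Compute the likelihood of the observed sequence for each case: P(data | bag A) = (3/8)(2/7)(1/6) = 0.017857; P(data | bag B) = (4/8)(3/7)(2/6) = 0.071429; P(data | bag C) = (8/12)(7/11)(6/10) = 0.25455; P(data | bag D) = (2/7)(1/6)(0/5) = 0; P(data | bag E) = (11/12)(10/11)(9/10) = 0.75.
Weighting by the prior gives 3/13 · 0.017857 = 0.0041209, 1/13 · 0.071429 = 0.0054945, 2/13 · 0.25455 = 0.039161, 4/13 · 0 = 0, 3/13 · 0.75 = 0.17308; these sum to 0.22185.
By Bayes' rule, P(bag A | data) = (0.0041209) / (0.22185) = 0.018575.

0.019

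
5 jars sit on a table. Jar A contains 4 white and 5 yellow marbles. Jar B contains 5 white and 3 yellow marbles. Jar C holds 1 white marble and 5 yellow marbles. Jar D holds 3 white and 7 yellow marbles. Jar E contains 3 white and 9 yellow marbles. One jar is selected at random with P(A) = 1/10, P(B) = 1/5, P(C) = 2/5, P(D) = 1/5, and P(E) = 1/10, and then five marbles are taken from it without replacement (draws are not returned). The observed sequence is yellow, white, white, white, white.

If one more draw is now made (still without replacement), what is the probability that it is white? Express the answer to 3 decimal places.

For each hypothesis, P(data | H) works out to: P(data | jar A) = (5/9)(4/8)(3/7)(2/6)(1/5) = 0.0079365; P(data | jar B) = (3/8)(5/7)(4/6)(3/5)(2/4) = 0.053571; P(data | jar C) = (5/6)(1/5)(0/4) = 0; P(data | jar D) = (7/10)(3/9)(2/8)(1/7)(0/6) = 0; P(data | jar E) = (9/12)(3/11)(2/10)(1/9)(0/8) = 0.
Weighting by the prior gives 1/10 · 0.0079365 = 0.00079365, 1/5 · 0.053571 = 0.010714, 2/5 · 0 = 0, 1/5 · 0 = 0, 1/10 · 0 = 0; summing to 0.011508.
Normalising, the posterior is P(jar A | data) = 0.068966, P(jar B | data) = 0.93103, P(jar C | data) = 0, P(jar D | data) = 0, P(jar E | data) = 0.
Averaging over the posterior, P(white next | data) = (0)(0.068966) + (1/3)(0.93103) = 0.31034.

0.310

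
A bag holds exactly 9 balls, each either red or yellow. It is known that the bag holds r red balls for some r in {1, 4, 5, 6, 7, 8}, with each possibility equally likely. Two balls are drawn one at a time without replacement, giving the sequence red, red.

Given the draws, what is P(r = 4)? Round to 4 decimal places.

0.0750

Under each hypothesis, the probability of the observed sequence is: P(data | r = 1) = (1/9)(0/8) = 0; P(data | r = 4) = (4/9)(3/8) = 1/6; P(data | r = 5) = (5/9)(4/8) = 5/18; P(data | r = 6) = (6/9)(5/8) = 5/12; P(data | r = 7) = (7/9)(6/8) = 7/12; P(data | r = 8) = (8/9)(7/8) = 7/9.
The prior-weighted likelihoods are 1/6 · 0 = 0, 1/6 · 1/6 = 1/36, 1/6 · 5/18 = 5/108, 1/6 · 5/12 = 5/72, 1/6 · 7/12 = 7/72, 1/6 · 7/9 = 7/54; with total 10/27.
Hence P(r = 4 | data) = (1/36) / (10/27) = 3/40.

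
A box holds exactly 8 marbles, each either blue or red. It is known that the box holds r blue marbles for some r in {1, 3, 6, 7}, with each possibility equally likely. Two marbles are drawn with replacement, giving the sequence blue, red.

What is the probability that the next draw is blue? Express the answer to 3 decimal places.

Under each hypothesis, the probability of the observed sequence is: P(data | r = 1) = (1/8)(7/8) = 7/64; P(data | r = 3) = (3/8)(5/8) = 15/64; P(data | r = 6) = (6/8)(2/8) = 3/16; P(data | r = 7) = (7/8)(1/8) = 7/64.
Multiplying each by its prior: 1/4 · 7/64 = 7/256, 1/4 · 15/64 = 15/256, 1/4 · 3/16 = 3/64, 1/4 · 7/64 = 7/256; with total 41/256.
Dividing through by the total gives posterior P(r = 1 | data) = 7/41, P(r = 3 | data) = 15/41, P(r = 6 | data) = 12/41, P(r = 7 | data) = 7/41.
The predictive probability is P(blue next | data) = (1/8)(7/41) + (3/8)(15/41) + (3/4)(12/41) + (7/8)(7/41) = 173/328.

0.527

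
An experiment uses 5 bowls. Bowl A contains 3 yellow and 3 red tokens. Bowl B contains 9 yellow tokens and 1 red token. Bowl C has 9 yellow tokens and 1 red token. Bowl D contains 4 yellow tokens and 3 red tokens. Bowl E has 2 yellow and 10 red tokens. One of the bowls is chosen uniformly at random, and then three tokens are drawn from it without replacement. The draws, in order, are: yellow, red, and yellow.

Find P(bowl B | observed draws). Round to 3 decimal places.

0.186

The likelihood of the observed sequence under each hypothesis: P(data | bowl A) = (3/6)(3/5)(2/4) = 0.15; P(data | bowl B) = (9/10)(1/9)(8/8) = 0.1; P(data | bowl C) = (9/10)(1/9)(8/8) = 0.1; P(data | bowl D) = (4/7)(3/6)(3/5) = 0.17143; P(data | bowl E) = (2/12)(10/11)(1/10) = 0.015152.
The prior-weighted likelihoods are 1/5 · 0.15 = 0.03, 1/5 · 0.1 = 0.02, 1/5 · 0.1 = 0.02, 1/5 · 0.17143 = 0.034286, 1/5 · 0.015152 = 0.0030303; these sum to 0.10732.
By Bayes' rule, P(bowl B | data) = (0.02) / (0.10732) = 0.18637.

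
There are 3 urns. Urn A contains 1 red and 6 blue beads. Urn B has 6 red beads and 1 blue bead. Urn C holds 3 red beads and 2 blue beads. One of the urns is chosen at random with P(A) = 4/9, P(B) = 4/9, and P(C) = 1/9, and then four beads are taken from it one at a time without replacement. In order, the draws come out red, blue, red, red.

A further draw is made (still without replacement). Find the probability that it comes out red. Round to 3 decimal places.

Compute the likelihood of the observed sequence for each case: P(data | urn A) = (1/7)(6/6)(0/5) = 0; P(data | urn B) = (6/7)(1/6)(5/5)(4/4) = 1/7; P(data | urn C) = (3/5)(2/4)(2/3)(1/2) = 1/10.
Weighting by the prior gives 4/9 · 0 = 0, 4/9 · 1/7 = 4/63, 1/9 · 1/10 = 1/90; summing to 47/630.
Dividing through by the total gives posterior P(urn A | data) = 0, P(urn B | data) = 40/47, P(urn C | data) = 7/47.
Averaging over the posterior, P(red next | data) = (1)(40/47) + (0)(7/47) = 40/47.

0.851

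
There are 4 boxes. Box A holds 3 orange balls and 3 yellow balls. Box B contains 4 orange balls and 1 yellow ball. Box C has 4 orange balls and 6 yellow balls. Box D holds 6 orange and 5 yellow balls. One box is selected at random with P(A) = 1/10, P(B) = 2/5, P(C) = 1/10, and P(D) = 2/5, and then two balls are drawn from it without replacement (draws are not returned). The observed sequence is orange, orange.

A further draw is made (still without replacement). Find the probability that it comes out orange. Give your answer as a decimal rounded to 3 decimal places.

0.567

Compute the likelihood of the observed sequence for each case: P(data | box A) = (3/6)(2/5) = 0.2; P(data | box B) = (4/5)(3/4) = 0.6; P(data | box C) = (4/10)(3/9) = 0.13333; P(data | box D) = (6/11)(5/10) = 0.27273.
Weighting by the prior gives 1/10 · 0.2 = 0.02, 2/5 · 0.6 = 0.24, 1/10 · 0.13333 = 0.013333, 2/5 · 0.27273 = 0.10909; summing to 0.38242.
Normalising, the posterior is P(box A | data) = 0.052298, P(box B | data) = 0.62758, P(box C | data) = 0.034865, P(box D | data) = 0.28526.
So P(orange next | data) = Σ P(orange next | H) P(H | data) = (1/4)(0.052298) + (2/3)(0.62758) + (1/4)(0.034865) + (4/9)(0.28526) = 0.56696.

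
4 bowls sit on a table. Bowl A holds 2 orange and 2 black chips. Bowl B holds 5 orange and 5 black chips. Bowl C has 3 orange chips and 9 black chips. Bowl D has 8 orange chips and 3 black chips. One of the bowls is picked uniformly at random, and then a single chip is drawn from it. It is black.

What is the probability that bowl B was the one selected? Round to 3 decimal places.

For each hypothesis, P(data | H) works out to: P(data | bowl A) = (2/4) = 1/2; P(data | bowl B) = (5/10) = 1/2; P(data | bowl C) = (9/12) = 3/4; P(data | bowl D) = (3/11) = 3/11.
Weighting by the prior gives 1/4 · 1/2 = 1/8, 1/4 · 1/2 = 1/8, 1/4 · 3/4 = 3/16, 1/4 · 3/11 = 3/44; summing to 89/176.
Therefore the posterior P(bowl B | data) = (1/8) / (89/176) = 22/89.

0.247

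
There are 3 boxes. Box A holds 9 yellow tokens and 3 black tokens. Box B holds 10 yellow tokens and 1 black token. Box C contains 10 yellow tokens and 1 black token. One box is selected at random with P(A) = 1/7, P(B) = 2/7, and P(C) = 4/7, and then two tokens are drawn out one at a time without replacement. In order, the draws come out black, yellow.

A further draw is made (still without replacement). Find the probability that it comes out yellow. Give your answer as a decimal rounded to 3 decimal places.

For each hypothesis, P(data | H) works out to: P(data | box A) = (3/12)(9/11) = 9/44; P(data | box B) = (1/11)(10/10) = 1/11; P(data | box C) = (1/11)(10/10) = 1/11.
Weighting by the prior gives 1/7 · 9/44 = 9/308, 2/7 · 1/11 = 2/77, 4/7 · 1/11 = 4/77; summing to 3/28.
Dividing through by the total gives posterior P(box A | data) = 3/11, P(box B | data) = 8/33, P(box C | data) = 16/33.
So P(yellow next | data) = Σ P(yellow next | H) P(H | data) = (4/5)(3/11) + (1)(8/33) + (1)(16/33) = 52/55.

0.945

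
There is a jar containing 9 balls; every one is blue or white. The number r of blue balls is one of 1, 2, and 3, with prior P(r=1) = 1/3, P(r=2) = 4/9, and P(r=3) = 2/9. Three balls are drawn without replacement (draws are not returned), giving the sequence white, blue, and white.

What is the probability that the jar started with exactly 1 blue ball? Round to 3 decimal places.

The likelihood of the observed sequence under each hypothesis: P(data | r = 1) = (8/9)(1/8)(7/7) = 1/9; P(data | r = 2) = (7/9)(2/8)(6/7) = 1/6; P(data | r = 3) = (6/9)(3/8)(5/7) = 5/28.
Weighting by the prior gives 1/3 · 1/9 = 1/27, 4/9 · 1/6 = 2/27, 2/9 · 5/28 = 5/126; with total 19/126.
So P(r = 1 | data) = (1/27) / (19/126) = 14/57.

0.246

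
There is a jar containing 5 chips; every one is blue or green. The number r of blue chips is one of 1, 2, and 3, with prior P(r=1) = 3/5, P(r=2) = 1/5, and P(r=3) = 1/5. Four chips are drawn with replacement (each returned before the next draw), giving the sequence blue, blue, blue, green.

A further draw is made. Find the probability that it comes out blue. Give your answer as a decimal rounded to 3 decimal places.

0.493

Under each hypothesis, the probability of the observed sequence is: P(data | r = 1) = (1/5)(1/5)(1/5)(4/5) = 0.0064; P(data | r = 2) = (2/5)(2/5)(2/5)(3/5) = 0.0384; P(data | r = 3) = (3/5)(3/5)(3/5)(2/5) = 0.0864.
Multiplying each by its prior: 3/5 · 0.0064 = 0.00384, 1/5 · 0.0384 = 0.00768, 1/5 · 0.0864 = 0.01728; summing to 0.0288.
Normalising, the posterior is P(r = 1 | data) = 0.13333, P(r = 2 | data) = 0.26667, P(r = 3 | data) = 0.6.
The predictive probability is P(blue next | data) = (1/5)(0.13333) + (2/5)(0.26667) + (3/5)(0.6) = 0.49333.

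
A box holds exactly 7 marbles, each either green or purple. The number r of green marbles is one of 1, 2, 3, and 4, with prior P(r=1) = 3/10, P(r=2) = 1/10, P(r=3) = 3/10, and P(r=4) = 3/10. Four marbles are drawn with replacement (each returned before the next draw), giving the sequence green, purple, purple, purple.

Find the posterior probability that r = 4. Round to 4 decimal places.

0.1802

Compute the likelihood of the observed sequence for each case: P(data | r = 1) = (1/7)(6/7)(6/7)(6/7) = 0.089963; P(data | r = 2) = (2/7)(5/7)(5/7)(5/7) = 0.10412; P(data | r = 3) = (3/7)(4/7)(4/7)(4/7) = 0.079967; P(data | r = 4) = (4/7)(3/7)(3/7)(3/7) = 0.044981.
Multiplying each by its prior: 3/10 · 0.089963 = 0.026989, 1/10 · 0.10412 = 0.010412, 3/10 · 0.079967 = 0.02399, 3/10 · 0.044981 = 0.013494; with total 0.074885.
By Bayes' rule, P(r = 4 | data) = (0.013494) / (0.074885) = 0.1802.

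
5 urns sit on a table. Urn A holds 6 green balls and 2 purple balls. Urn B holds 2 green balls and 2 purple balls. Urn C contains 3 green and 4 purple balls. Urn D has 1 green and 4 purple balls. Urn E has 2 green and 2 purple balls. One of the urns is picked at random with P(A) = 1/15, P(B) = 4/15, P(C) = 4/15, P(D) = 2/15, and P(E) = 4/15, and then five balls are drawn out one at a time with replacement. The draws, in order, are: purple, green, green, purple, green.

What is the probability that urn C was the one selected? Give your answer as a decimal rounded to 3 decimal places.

0.264

Compute the likelihood of the observed sequence for each case: P(data | urn A) = (2/8)(6/8)(6/8)(2/8)(6/8) = 0.026367; P(data | urn B) = (2/4)(2/4)(2/4)(2/4)(2/4) = 0.03125; P(data | urn C) = (4/7)(3/7)(3/7)(4/7)(3/7) = 0.025704; P(data | urn D) = (4/5)(1/5)(1/5)(4/5)(1/5) = 0.00512; P(data | urn E) = (2/4)(2/4)(2/4)(2/4)(2/4) = 0.03125.
Multiplying each by its prior: 1/15 · 0.026367 = 0.0017578, 4/15 · 0.03125 = 0.0083333, 4/15 · 0.025704 = 0.0068543, 2/15 · 0.00512 = 0.00068267, 4/15 · 0.03125 = 0.0083333; these sum to 0.025961.
By Bayes' rule, P(urn C | data) = (0.0068543) / (0.025961) = 0.26402.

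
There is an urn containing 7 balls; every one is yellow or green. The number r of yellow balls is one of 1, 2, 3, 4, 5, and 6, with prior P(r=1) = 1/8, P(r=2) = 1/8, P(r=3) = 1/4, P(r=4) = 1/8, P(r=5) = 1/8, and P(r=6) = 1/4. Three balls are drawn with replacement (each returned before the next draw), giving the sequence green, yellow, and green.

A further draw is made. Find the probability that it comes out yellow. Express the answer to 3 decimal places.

Compute the likelihood of the observed sequence for each case: P(data | r = 1) = (6/7)(1/7)(6/7) = 0.10496; P(data | r = 2) = (5/7)(2/7)(5/7) = 0.14577; P(data | r = 3) = (4/7)(3/7)(4/7) = 0.13994; P(data | r = 4) = (3/7)(4/7)(3/7) = 0.10496; P(data | r = 5) = (2/7)(5/7)(2/7) = 0.058309; P(data | r = 6) = (1/7)(6/7)(1/7) = 0.017493.
Multiplying each by its prior: 1/8 · 0.10496 = 0.01312, 1/8 · 0.14577 = 0.018222, 1/4 · 0.13994 = 0.034985, 1/8 · 0.10496 = 0.01312, 1/8 · 0.058309 = 0.0072886, 1/4 · 0.017493 = 0.0043732; summing to 0.091108.
Dividing through by the total gives posterior P(r = 1 | data) = 0.144, P(r = 2 | data) = 0.2, P(r = 3 | data) = 0.384, P(r = 4 | data) = 0.144, P(r = 5 | data) = 0.08, P(r = 6 | data) = 0.048.
The predictive probability is P(yellow next | data) = (1/7)(0.144) + (2/7)(0.2) + (3/7)(0.384) + (4/7)(0.144) + (5/7)(0.08) + (6/7)(0.048) = 0.42286.

0.423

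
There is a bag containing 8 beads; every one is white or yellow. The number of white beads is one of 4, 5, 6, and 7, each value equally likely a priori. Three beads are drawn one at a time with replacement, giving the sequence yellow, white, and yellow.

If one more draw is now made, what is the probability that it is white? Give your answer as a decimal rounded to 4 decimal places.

Compute the likelihood of the observed sequence for each case: P(data | r = 4) = (4/8)(4/8)(4/8) = 0.125; P(data | r = 5) = (3/8)(5/8)(3/8) = 0.087891; P(data | r = 6) = (2/8)(6/8)(2/8) = 0.046875; P(data | r = 7) = (1/8)(7/8)(1/8) = 0.013672.
Multiplying each by its prior: 1/4 · 0.125 = 0.03125, 1/4 · 0.087891 = 0.021973, 1/4 · 0.046875 = 0.011719, 1/4 · 0.013672 = 0.003418; with total 0.068359.
The posterior is then P(r = 4 | data) = 0.45714, P(r = 5 | data) = 0.32143, P(r = 6 | data) = 0.17143, P(r = 7 | data) = 0.05.
So P(white next | data) = Σ P(white next | H) P(H | data) = (1/2)(0.45714) + (5/8)(0.32143) + (3/4)(0.17143) + (7/8)(0.05) = 0.60179.

0.6018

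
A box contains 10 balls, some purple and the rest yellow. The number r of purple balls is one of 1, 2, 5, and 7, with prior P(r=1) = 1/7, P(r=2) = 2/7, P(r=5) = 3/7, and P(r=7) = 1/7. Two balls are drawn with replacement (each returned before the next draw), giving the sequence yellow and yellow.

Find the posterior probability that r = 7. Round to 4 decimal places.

Under each hypothesis, the probability of the observed sequence is: P(data | r = 1) = (9/10)(9/10) = 81/100; P(data | r = 2) = (8/10)(8/10) = 16/25; P(data | r = 5) = (5/10)(5/10) = 1/4; P(data | r = 7) = (3/10)(3/10) = 9/100.
Multiplying each by its prior: 1/7 · 81/100 = 81/700, 2/7 · 16/25 = 32/175, 3/7 · 1/4 = 3/28, 1/7 · 9/100 = 9/700; with total 293/700.
Therefore the posterior P(r = 7 | data) = (9/700) / (293/700) = 9/293.

0.0307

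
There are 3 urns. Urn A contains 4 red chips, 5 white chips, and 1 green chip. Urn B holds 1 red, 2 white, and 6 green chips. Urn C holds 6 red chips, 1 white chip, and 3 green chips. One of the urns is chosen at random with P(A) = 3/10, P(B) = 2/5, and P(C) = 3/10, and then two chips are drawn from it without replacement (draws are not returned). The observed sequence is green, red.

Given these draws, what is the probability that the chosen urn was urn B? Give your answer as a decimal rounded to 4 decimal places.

Compute the likelihood of the observed sequence for each case: P(data | urn A) = (1/10)(4/9) = 2/45; P(data | urn B) = (6/9)(1/8) = 1/12; P(data | urn C) = (3/10)(6/9) = 1/5.
Weighting by the prior gives 3/10 · 2/45 = 1/75, 2/5 · 1/12 = 1/30, 3/10 · 1/5 = 3/50; these sum to 8/75.
Hence P(urn B | data) = (1/30) / (8/75) = 5/16.

0.3125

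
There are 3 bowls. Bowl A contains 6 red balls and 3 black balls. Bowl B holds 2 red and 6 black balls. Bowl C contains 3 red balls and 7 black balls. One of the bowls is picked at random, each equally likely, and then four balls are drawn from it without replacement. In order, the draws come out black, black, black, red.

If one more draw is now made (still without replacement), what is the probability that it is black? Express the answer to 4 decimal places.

0.6809

Under each hypothesis, the probability of the observed sequence is: P(data | bowl A) = (3/9)(2/8)(1/7)(6/6) = 1/84; P(data | bowl B) = (6/8)(5/7)(4/6)(2/5) = 1/7; P(data | bowl C) = (7/10)(6/9)(5/8)(3/7) = 1/8.
Multiplying each by its prior: 1/3 · 1/84 = 1/252, 1/3 · 1/7 = 1/21, 1/3 · 1/8 = 1/24; these sum to 47/504.
The posterior is then P(bowl A | data) = 2/47, P(bowl B | data) = 24/47, P(bowl C | data) = 21/47.
So P(black next | data) = Σ P(black next | H) P(H | data) = (0)(2/47) + (3/4)(24/47) + (2/3)(21/47) = 32/47.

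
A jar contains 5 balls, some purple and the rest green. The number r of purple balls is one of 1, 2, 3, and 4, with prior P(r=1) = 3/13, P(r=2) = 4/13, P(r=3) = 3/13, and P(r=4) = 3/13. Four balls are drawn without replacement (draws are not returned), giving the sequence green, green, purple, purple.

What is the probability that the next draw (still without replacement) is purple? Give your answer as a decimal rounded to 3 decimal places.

For each hypothesis, P(data | H) works out to: P(data | r = 1) = (4/5)(3/4)(1/3)(0/2) = 0; P(data | r = 2) = (3/5)(2/4)(2/3)(1/2) = 1/10; P(data | r = 3) = (2/5)(1/4)(3/3)(2/2) = 1/10; P(data | r = 4) = (1/5)(0/4) = 0.
Multiplying each by its prior: 3/13 · 0 = 0, 4/13 · 1/10 = 2/65, 3/13 · 1/10 = 3/130, 3/13 · 0 = 0; these sum to 7/130.
Dividing through by the total gives posterior P(r = 1 | data) = 0, P(r = 2 | data) = 4/7, P(r = 3 | data) = 3/7, P(r = 4 | data) = 0.
The predictive probability is P(purple next | data) = (0)(4/7) + (1)(3/7) = 3/7.

0.429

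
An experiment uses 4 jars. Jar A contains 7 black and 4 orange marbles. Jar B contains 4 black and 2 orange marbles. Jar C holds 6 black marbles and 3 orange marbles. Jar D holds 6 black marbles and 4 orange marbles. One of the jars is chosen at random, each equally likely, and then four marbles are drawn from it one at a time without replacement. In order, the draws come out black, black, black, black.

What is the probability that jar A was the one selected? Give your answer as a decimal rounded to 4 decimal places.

The likelihood of the observed sequence under each hypothesis: P(data | jar A) = (7/11)(6/10)(5/9)(4/8) = 0.10606; P(data | jar B) = (4/6)(3/5)(2/4)(1/3) = 0.066667; P(data | jar C) = (6/9)(5/8)(4/7)(3/6) = 0.11905; P(data | jar D) = (6/10)(5/9)(4/8)(3/7) = 0.071429.
Weighting by the prior gives 1/4 · 0.10606 = 0.026515, 1/4 · 0.066667 = 0.016667, 1/4 · 0.11905 = 0.029762, 1/4 · 0.071429 = 0.017857; summing to 0.090801.
So P(jar A | data) = (0.026515) / (0.090801) = 0.29201.

0.2920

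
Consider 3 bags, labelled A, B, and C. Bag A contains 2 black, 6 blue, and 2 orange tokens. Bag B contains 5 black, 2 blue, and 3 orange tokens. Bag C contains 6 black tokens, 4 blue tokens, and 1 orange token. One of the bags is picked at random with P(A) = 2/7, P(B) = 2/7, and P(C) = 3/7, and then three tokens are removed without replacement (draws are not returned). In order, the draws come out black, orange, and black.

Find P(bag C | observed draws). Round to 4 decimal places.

For each hypothesis, P(data | H) works out to: P(data | bag A) = (2/10)(2/9)(1/8) = 1/180; P(data | bag B) = (5/10)(3/9)(4/8) = 1/12; P(data | bag C) = (6/11)(1/10)(5/9) = 1/33.
The prior-weighted likelihoods are 2/7 · 1/180 = 1/630, 2/7 · 1/12 = 1/42, 3/7 · 1/33 = 1/77; these sum to 19/495.
By Bayes' rule, P(bag C | data) = (1/77) / (19/495) = 45/133.

0.3383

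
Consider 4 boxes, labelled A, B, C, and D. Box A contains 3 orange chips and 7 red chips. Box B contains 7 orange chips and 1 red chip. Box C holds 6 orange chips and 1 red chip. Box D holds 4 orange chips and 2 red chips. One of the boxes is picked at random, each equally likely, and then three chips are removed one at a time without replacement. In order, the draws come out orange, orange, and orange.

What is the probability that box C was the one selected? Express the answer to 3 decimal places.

Compute the likelihood of the observed sequence for each case: P(data | box A) = (3/10)(2/9)(1/8) = 1/120; P(data | box B) = (7/8)(6/7)(5/6) = 5/8; P(data | box C) = (6/7)(5/6)(4/5) = 4/7; P(data | box D) = (4/6)(3/5)(2/4) = 1/5.
Weighting by the prior gives 1/4 · 1/120 = 1/480, 1/4 · 5/8 = 5/32, 1/4 · 4/7 = 1/7, 1/4 · 1/5 = 1/20; summing to 59/168.
By Bayes' rule, P(box C | data) = (1/7) / (59/168) = 24/59.

0.407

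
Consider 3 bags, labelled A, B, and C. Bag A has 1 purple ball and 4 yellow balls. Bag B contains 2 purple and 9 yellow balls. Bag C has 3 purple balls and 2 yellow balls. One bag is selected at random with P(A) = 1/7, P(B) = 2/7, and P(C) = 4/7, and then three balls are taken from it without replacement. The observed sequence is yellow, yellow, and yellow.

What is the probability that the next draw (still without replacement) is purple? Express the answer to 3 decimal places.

0.321

The likelihood of the observed sequence under each hypothesis: P(data | bag A) = (4/5)(3/4)(2/3) = 2/5; P(data | bag B) = (9/11)(8/10)(7/9) = 28/55; P(data | bag C) = (2/5)(1/4)(0/3) = 0.
The prior-weighted likelihoods are 1/7 · 2/5 = 2/35, 2/7 · 28/55 = 8/55, 4/7 · 0 = 0; these sum to 78/385.
Dividing through by the total gives posterior P(bag A | data) = 11/39, P(bag B | data) = 28/39, P(bag C | data) = 0.
So P(purple next | data) = Σ P(purple next | H) P(H | data) = (1/2)(11/39) + (1/4)(28/39) = 25/78.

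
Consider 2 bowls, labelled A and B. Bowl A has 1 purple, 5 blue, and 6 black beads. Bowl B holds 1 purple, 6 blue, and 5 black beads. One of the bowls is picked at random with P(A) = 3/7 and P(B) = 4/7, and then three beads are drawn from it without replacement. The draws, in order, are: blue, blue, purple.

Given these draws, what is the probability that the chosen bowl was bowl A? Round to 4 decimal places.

0.3333

Under each hypothesis, the probability of the observed sequence is: P(data | bowl A) = (5/12)(4/11)(1/10) = 1/66; P(data | bowl B) = (6/12)(5/11)(1/10) = 1/44.
Weighting by the prior gives 3/7 · 1/66 = 1/154, 4/7 · 1/44 = 1/77; with total 3/154.
So P(bowl A | data) = (1/154) / (3/154) = 1/3.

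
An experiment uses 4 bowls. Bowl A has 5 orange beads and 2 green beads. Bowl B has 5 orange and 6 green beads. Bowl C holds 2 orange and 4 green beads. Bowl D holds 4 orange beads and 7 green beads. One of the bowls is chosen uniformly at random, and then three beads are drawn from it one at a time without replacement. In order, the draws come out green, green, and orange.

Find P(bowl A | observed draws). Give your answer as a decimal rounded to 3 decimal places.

The likelihood of the observed sequence under each hypothesis: P(data | bowl A) = (2/7)(1/6)(5/5) = 0.047619; P(data | bowl B) = (6/11)(5/10)(5/9) = 0.15152; P(data | bowl C) = (4/6)(3/5)(2/4) = 0.2; P(data | bowl D) = (7/11)(6/10)(4/9) = 0.1697.
Weighting by the prior gives 1/4 · 0.047619 = 0.011905, 1/4 · 0.15152 = 0.037879, 1/4 · 0.2 = 0.05, 1/4 · 0.1697 = 0.042424; with total 0.14221.
By Bayes' rule, P(bowl A | data) = (0.011905) / (0.14221) = 0.083714.

0.084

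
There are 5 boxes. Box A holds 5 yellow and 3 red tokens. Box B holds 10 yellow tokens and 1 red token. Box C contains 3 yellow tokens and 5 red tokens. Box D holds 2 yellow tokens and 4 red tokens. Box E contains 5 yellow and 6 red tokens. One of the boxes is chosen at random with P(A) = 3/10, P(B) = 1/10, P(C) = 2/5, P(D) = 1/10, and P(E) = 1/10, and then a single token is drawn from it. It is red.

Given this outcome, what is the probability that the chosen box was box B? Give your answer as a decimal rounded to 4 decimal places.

For each hypothesis, P(data | H) works out to: P(data | box A) = (3/8) = 0.375; P(data | box B) = (1/11) = 0.090909; P(data | box C) = (5/8) = 0.625; P(data | box D) = (4/6) = 0.66667; P(data | box E) = (6/11) = 0.54545.
The prior-weighted likelihoods are 3/10 · 0.375 = 0.1125, 1/10 · 0.090909 = 0.0090909, 2/5 · 0.625 = 0.25, 1/10 · 0.66667 = 0.066667, 1/10 · 0.54545 = 0.054545; with total 0.4928.
By Bayes' rule, P(box B | data) = (0.0090909) / (0.4928) = 0.018447.

0.0184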